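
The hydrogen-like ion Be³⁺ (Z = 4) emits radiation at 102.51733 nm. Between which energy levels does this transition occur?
n = 12 → n = 4

First, find the photon energy from the wavelength (hc = 1239.84 eV·nm):
E = hc/λ = 1239.84 eV·nm / 102.51733 nm = 12.093955 eV

The energy levels of Be³⁺ satisfy E_n = -13.6057 × 4² / n² eV, so an emission n_i → n_f releases
ΔE = 13.6057 × 4² × (1/n_f² − 1/n_i²) eV.

Setting ΔE equal to the photon energy:
1/n_f² − 1/n_i² = 12.093955 / (13.6057 × 4²) = 0.055555553

Since 1/n_i² must be positive, we need 1/n_f² > 0.055555553, i.e. n_f ≤ 4. For each allowed n_f, solve n_i = (1/n_f² − 0.055555553)^(−1/2) and check whether it is a whole number:
  n_f = 1: 1/n_i² = 1.000000000 − 0.055555553 = 0.944444447 → n_i = 1.029  (not an integer) ✗
  n_f = 2: 1/n_i² = 0.250000000 − 0.055555553 = 0.194444447 → n_i = 2.268  (not an integer) ✗
  n_f = 3: 1/n_i² = 0.111111111 − 0.055555553 = 0.055555558 → n_i = 4.243  (not an integer) ✗
  n_f = 4: 1/n_i² = 0.062500000 − 0.055555553 = 0.006944447 → n_i = 12.000  → integer, n_i = 12 ✓

Only n_f = 4 gives an integer upper level, n_i = 12.

The transition is from n = 12 to n = 4 (emission).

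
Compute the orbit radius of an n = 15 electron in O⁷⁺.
1.48831 nm (or 14.88311 Å)

The Bohr radius formula is:
r_n = n² a₀ / Z

where a₀ = 0.05291772 nm is the Bohr radius.

For O⁷⁺ (Z = 8) at n = 15:
r_15 = 15² × 0.05291772 nm / 8
r_15 = 225 × 0.05291772 nm / 8
r_15 = 11.906487 nm / 8
r_15 = 1.48831 nm

The electron orbits at approximately 1.48831 nm from the nucleus.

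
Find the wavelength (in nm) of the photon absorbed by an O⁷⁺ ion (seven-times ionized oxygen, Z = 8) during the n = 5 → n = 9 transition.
51.49 nm

First, find the transition energy using E_n = -13.6057 Z² / n² eV:
E_5 = -13.6057 × 8² / 5² = -34.8306 eV
E_9 = -13.6057 × 8² / 9² = -10.7502 eV

Photon energy: |ΔE| = |E_9 - E_5| = 24.0804 eV

Convert to wavelength using E = hc/λ with hc = 1239.84 eV·nm:
λ = hc/E = 1239.84 eV·nm / 24.0804 eV
λ = 51.49 nm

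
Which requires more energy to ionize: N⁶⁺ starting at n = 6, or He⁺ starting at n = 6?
N⁶⁺ at n = 6 (E = -18.5189 eV)

Using E_n = -13.6057 Z² / n² eV:

N⁶⁺ (Z = 7) at n = 6:
E = -13.6057 × 7² / 6² = -13.6057 × 49 / 36 = -18.5188694 eV

He⁺ (Z = 2) at n = 6:
E = -13.6057 × 2² / 6² = -13.6057 × 4 / 36 = -1.5117444 eV

Since -18.5188694 eV < -1.5117444 eV,
N⁶⁺ at n = 6 is more tightly bound (requires more energy to ionize).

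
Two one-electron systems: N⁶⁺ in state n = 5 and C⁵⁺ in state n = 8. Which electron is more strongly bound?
N⁶⁺ at n = 5 (E = -26.67 eV)

Using E_n = -13.6057 Z² / n² eV:

N⁶⁺ (Z = 7) at n = 5:
E = -13.6057 × 7² / 5² = -13.6057 × 49 / 25 = -26.66717 eV

C⁵⁺ (Z = 6) at n = 8:
E = -13.6057 × 6² / 8² = -13.6057 × 36 / 64 = -7.65321 eV

Since -26.66717 eV < -7.65321 eV,
N⁶⁺ at n = 5 is more tightly bound (requires more energy to ionize).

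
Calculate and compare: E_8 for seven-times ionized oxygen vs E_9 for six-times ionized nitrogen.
O⁷⁺ at n = 8 (E = -13.61 eV)

Using E_n = -13.6057 Z² / n² eV:

O⁷⁺ (Z = 8) at n = 8:
E = -13.6057 × 8² / 8² = -13.6057 × 64 / 64 = -13.60570 eV

N⁶⁺ (Z = 7) at n = 9:
E = -13.6057 × 7² / 9² = -13.6057 × 49 / 81 = -8.23061 eV

Since -13.60570 eV < -8.23061 eV,
O⁷⁺ at n = 8 is more tightly bound (requires more energy to ionize).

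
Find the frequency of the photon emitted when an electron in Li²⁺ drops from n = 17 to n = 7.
5.02e+14 Hz

First, find the transition energy:
E_17 = -13.6057 × 3² / 17² = -0.4237069 eV
E_7 = -13.6057 × 3² / 7² = -2.4990061 eV
|ΔE| = |E_7 - E_17| = 2.0752992 eV

Convert to Joules: E = 2.0752992 eV × (1.602177 × 10⁻¹⁹ J/eV) = 3.3250e-19 J

Using E = hf:
f = E/h = 3.3250e-19 J / (6.62607 × 10⁻³⁴ J·s)
f = 5.02e+14 Hz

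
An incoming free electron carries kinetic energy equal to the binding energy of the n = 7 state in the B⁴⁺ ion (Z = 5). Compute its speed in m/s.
1.563e+06 m/s (or 0.52% of c)

The binding energy at n = 7 for B⁴⁺ is:
E_7 = -13.6057 × 5²/7² = -6.941684 eV
|E_7| = 6.941684 eV

Convert to Joules:
KE = 6.941684 eV × (1.602177 × 10⁻¹⁹ J/eV) = 1.11218e-18 J

Using KE = ½mv²:
v = √(2·KE/m_e)
v = √(2 × 1.11218e-18 J / 9.10938 × 10⁻³¹ kg)
v = 1.563e+06 m/s

This is approximately 0.52% the speed of light.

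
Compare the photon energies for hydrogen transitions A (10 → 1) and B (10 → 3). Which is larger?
10 → 1

Calculate the energy for each transition:

Transition 10 → 1:
ΔE₁ = |E_1 - E_10| = |-13.6057/1² - (-13.6057/10²)|
ΔE₁ = |-13.6057000000 - (-0.1360570000)| = 13.4696430 eV

Transition 10 → 3:
ΔE₂ = |E_3 - E_10| = |-13.6057/3² - (-13.6057/10²)|
ΔE₂ = |-1.5117444444 - (-0.1360570000)| = 1.3756874 eV

Since 13.4696430 eV > 1.3756874 eV, the transition 10 → 1 emits the more energetic photon.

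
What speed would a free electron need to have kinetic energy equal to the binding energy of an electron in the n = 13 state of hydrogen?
1.68e+05 m/s (or 0.056% of c)

The binding energy at n = 13 for hydrogen is:
E_13 = -13.6057/13² = -0.0805071 eV
|E_13| = 0.0805071 eV

Convert to Joules:
KE = 0.0805071 eV × (1.602177 × 10⁻¹⁹ J/eV) = 1.2899e-20 J

Using KE = ½mv²:
v = √(2·KE/m_e)
v = √(2 × 1.2899e-20 J / 9.10938 × 10⁻³¹ kg)
v = 1.68e+05 m/s

This is approximately 0.056% the speed of light.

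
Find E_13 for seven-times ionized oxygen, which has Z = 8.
-5.1525 eV

For hydrogen-like ions, the energy levels scale with Z²:
E_n = -13.6057 Z² / n² eV

For O⁷⁺ (Z = 8) at n = 13:
E_13 = -13.6057 × 8² / 13²
E_13 = -13.6057 × 64 / 169
E_13 = -870.7648 / 169
E_13 = -5.1525 eV

The energy is 64 times more negative than hydrogen at the same n due to the stronger nuclear charge.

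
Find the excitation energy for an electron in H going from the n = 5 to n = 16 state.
0.4911 eV

The energy levels of a hydrogen-like atom are E_n = -13.6057 eV / n².

Energy at n = 5: E_5 = -13.6057 / 5² = -0.5442280 eV
Energy at n = 16: E_16 = -13.6057 / 16² = -0.0531473 eV

The excitation energy is the difference:
ΔE = E_16 - E_5
ΔE = -0.0531473 - (-0.5442280)
ΔE = 0.4911 eV

Since this is positive, energy must be absorbed (photon absorption).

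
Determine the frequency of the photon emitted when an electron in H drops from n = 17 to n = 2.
8.1108e+14 Hz

First, find the transition energy:
E_17 = -13.6057 / 17² = -0.0470785 eV
E_2 = -13.6057 / 2² = -3.4014250 eV
|ΔE| = |E_2 - E_17| = 3.3543465 eV

Convert to Joules: E = 3.3543465 eV × (1.602177 × 10⁻¹⁹ J/eV) = 5.374257e-19 J

Using E = hf:
f = E/h = 5.374257e-19 J / (6.62607 × 10⁻³⁴ J·s)
f = 8.1108e+14 Hz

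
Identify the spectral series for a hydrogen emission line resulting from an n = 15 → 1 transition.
Lyman series

The spectral series in hydrogen are named based on the final (lower) energy level:
- Lyman series: n_final = 1 (ultraviolet)
- Balmer series: n_final = 2 (visible/near-UV)
- Paschen series: n_final = 3 (infrared)
- Brackett series: n_final = 4 (infrared)
- Pfund series: n_final = 5 (far infrared)

Since this transition ends at n = 1, it belongs to the Lyman series.

For reference, this 15 → 1 line has photon energy
ΔE = 13.6057 eV × (1/1² - 1/15²) = 13.5452302 eV,
corresponding to wavelength λ = hc/ΔE = 1239.84 eV·nm / 13.5452302 eV = 91.53333 nm in the ultraviolet region.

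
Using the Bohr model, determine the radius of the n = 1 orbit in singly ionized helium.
0.02646 nm (or 0.26459 Å)

The Bohr radius formula is:
r_n = n² a₀ / Z

where a₀ = 0.05291772 nm is the Bohr radius.

For He⁺ (Z = 2) at n = 1:
r_1 = 1² × 0.05291772 nm / 2
r_1 = 1 × 0.05291772 nm / 2
r_1 = 0.052918 nm / 2
r_1 = 0.02646 nm

The electron orbits at approximately 0.02646 nm from the nucleus.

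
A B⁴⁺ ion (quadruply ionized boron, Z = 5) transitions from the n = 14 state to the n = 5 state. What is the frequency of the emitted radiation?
2.87e+15 Hz

First, find the transition energy:
E_14 = -13.6057 × 5² / 14² = -1.7354209 eV
E_5 = -13.6057 × 5² / 5² = -13.6057000 eV
|ΔE| = |E_5 - E_14| = 11.8702791 eV

Convert to Joules: E = 11.8702791 eV × (1.602177 × 10⁻¹⁹ J/eV) = 1.9018e-18 J

Using E = hf:
f = E/h = 1.9018e-18 J / (6.62607 × 10⁻³⁴ J·s)
f = 2.87e+15 Hz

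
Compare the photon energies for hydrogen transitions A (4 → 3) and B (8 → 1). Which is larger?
8 → 1

Calculate the energy for each transition:

Transition 4 → 3:
ΔE₁ = |E_3 - E_4| = |-13.6057/3² - (-13.6057/4²)|
ΔE₁ = |-1.51174444 - (-0.85035625)| = 0.66139 eV

Transition 8 → 1:
ΔE₂ = |E_1 - E_8| = |-13.6057/1² - (-13.6057/8²)|
ΔE₂ = |-13.60570000 - (-0.21258906)| = 13.39311 eV

Since 13.39311 eV > 0.66139 eV, the transition 8 → 1 emits the more energetic photon.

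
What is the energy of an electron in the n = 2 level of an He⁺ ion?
-13.60570 eV

For hydrogen-like ions, the energy levels scale with Z²:
E_n = -13.6057 Z² / n² eV

For He⁺ (Z = 2) at n = 2:
E_2 = -13.6057 × 2² / 2²
E_2 = -13.6057 × 4 / 4
E_2 = -54.4228 / 4
E_2 = -13.60570 eV

The energy is 4 times more negative than hydrogen at the same n due to the stronger nuclear charge.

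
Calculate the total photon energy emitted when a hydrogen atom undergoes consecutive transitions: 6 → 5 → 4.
0.47 eV

The energy levels of hydrogen are E_n = -13.6057 / n² eV.

First transition (6 → 5):
ΔE₁ = |E_5 - E_6|
ΔE₁ = |-0.54422800 - (-0.37793611)| = 0.16629 eV

Second transition (5 → 4):
ΔE₂ = |E_4 - E_5|
ΔE₂ = |-0.85035625 - (-0.54422800)| = 0.30613 eV

Total energy released:
E_total = ΔE₁ + ΔE₂ = 0.16629 + 0.30613 = 0.47 eV

Note: This equals the direct transition 6 → 4: 0.47 eV ✓
Energy is conserved regardless of the path taken.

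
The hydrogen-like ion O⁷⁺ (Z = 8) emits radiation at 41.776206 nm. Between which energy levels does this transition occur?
n = 13 → n = 5

First, find the photon energy from the wavelength (hc = 1239.84 eV·nm):
E = hc/λ = 1239.84 eV·nm / 41.776206 nm = 29.678138 eV

The energy levels of O⁷⁺ satisfy E_n = -13.6057 × 8² / n² eV, so an emission n_i → n_f releases
ΔE = 13.6057 × 8² × (1/n_f² − 1/n_i²) eV.

Setting ΔE equal to the photon energy:
1/n_f² − 1/n_i² = 29.678138 / (13.6057 × 8²) = 0.034082841

Since 1/n_i² must be positive, we need 1/n_f² > 0.034082841, i.e. n_f ≤ 5. For each allowed n_f, solve n_i = (1/n_f² − 0.034082841)^(−1/2) and check whether it is a whole number:
  n_f = 1: 1/n_i² = 1.000000000 − 0.034082841 = 0.965917159 → n_i = 1.017  (not an integer) ✗
  n_f = 2: 1/n_i² = 0.250000000 − 0.034082841 = 0.215917159 → n_i = 2.152  (not an integer) ✗
  n_f = 3: 1/n_i² = 0.111111111 − 0.034082841 = 0.077028270 → n_i = 3.603  (not an integer) ✗
  n_f = 4: 1/n_i² = 0.062500000 − 0.034082841 = 0.028417159 → n_i = 5.932  (not an integer) ✗
  n_f = 5: 1/n_i² = 0.040000000 − 0.034082841 = 0.005917159 → n_i = 13.000  → integer, n_i = 13 ✓

Only n_f = 5 gives an integer upper level, n_i = 13.

The transition is from n = 13 to n = 5 (emission).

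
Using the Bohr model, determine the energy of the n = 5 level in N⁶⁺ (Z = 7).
-26.67 eV

For hydrogen-like ions, the energy levels scale with Z²:
E_n = -13.6057 Z² / n² eV

For N⁶⁺ (Z = 7) at n = 5:
E_5 = -13.6057 × 7² / 5²
E_5 = -13.6057 × 49 / 25
E_5 = -666.6793 / 25
E_5 = -26.67 eV

The energy is 49 times more negative than hydrogen at the same n due to the stronger nuclear charge.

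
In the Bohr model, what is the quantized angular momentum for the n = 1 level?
1.0546e-34 J·s (or 1ℏ)

In the Bohr model, angular momentum is quantized:
L = nℏ

where ℏ = h/(2π) = 1.054572e-34 J·s

For n = 1:
L = 1 × 1.054572e-34 J·s
L = 1.0546e-34 J·s

This can also be written as L = 1ℏ.
The angular momentum is an integer multiple of the reduced Planck constant.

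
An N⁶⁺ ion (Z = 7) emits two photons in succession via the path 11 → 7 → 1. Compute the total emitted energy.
661.17 eV

The energy levels of N⁶⁺ are E_n = -13.6057 × 7² / n² eV.

First transition (11 → 7):
ΔE₁ = |E_7 - E_11|
ΔE₁ = |-13.60570000 - (-5.50974628)| = 8.09595 eV

Second transition (7 → 1):
ΔE₂ = |E_1 - E_7|
ΔE₂ = |-666.67930000 - (-13.60570000)| = 653.07360 eV

Total energy released:
E_total = ΔE₁ + ΔE₂ = 8.09595 + 653.07360 = 661.17 eV

Note: This equals the direct transition 11 → 1: 661.17 eV ✓
Energy is conserved regardless of the path taken.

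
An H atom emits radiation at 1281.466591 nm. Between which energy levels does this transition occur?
n = 5 → n = 3

First, find the photon energy from the wavelength (hc = 1239.84 eV·nm):
E = hc/λ = 1239.84 eV·nm / 1281.466591 nm = 0.96751644 eV

The energy levels of hydrogen satisfy E_n = -13.6057 / n² eV, so an emission n_i → n_f releases
ΔE = 13.6057 × (1/n_f² − 1/n_i²) eV.

Setting ΔE equal to the photon energy:
1/n_f² − 1/n_i² = 0.96751644 / 13.6057 = 0.071111111

Since 1/n_i² must be positive, we need 1/n_f² > 0.071111111, i.e. n_f ≤ 3. For each allowed n_f, solve n_i = (1/n_f² − 0.071111111)^(−1/2) and check whether it is a whole number:
  n_f = 1: 1/n_i² = 1.000000000 − 0.071111111 = 0.928888889 → n_i = 1.038  (not an integer) ✗
  n_f = 2: 1/n_i² = 0.250000000 − 0.071111111 = 0.178888889 → n_i = 2.364  (not an integer) ✗
  n_f = 3: 1/n_i² = 0.111111111 − 0.071111111 = 0.040000000 → n_i = 5.000  → integer, n_i = 5 ✓

Only n_f = 3 gives an integer upper level, n_i = 5.

The transition is from n = 5 to n = 3 (emission).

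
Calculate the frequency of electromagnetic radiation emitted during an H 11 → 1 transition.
3.26e+15 Hz

First, find the transition energy:
E_11 = -13.6057 / 11² = -0.112444 eV
E_1 = -13.6057 / 1² = -13.605700 eV
|ΔE| = |E_1 - E_11| = 13.493256 eV

Convert to Joules: E = 13.493256 eV × (1.602177 × 10⁻¹⁹ J/eV) = 2.1619e-18 J

Using E = hf:
f = E/h = 2.1619e-18 J / (6.62607 × 10⁻³⁴ J·s)
f = 3.26e+15 Hz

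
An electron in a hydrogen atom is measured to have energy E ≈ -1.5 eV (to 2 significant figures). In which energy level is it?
n = 3

The exact energy levels follow E_n = -13.6057 eV / n².

The measured value (-1.5 eV) is reported to only 2 significant figures, so we must test candidate n values and see which one matches to that precision.

Candidate energies:
  n = 1:  E = -13.6057/1² = -13.60570 eV
  n = 2:  E = -13.6057/2² = -3.40143 eV
  n = 3:  E = -13.6057/3² = -1.51174 eV  ← matches
  n = 4:  E = -13.6057/4² = -0.85036 eV
  n = 5:  E = -13.6057/5² = -0.54423 eV

Checking against the measurement of -1.5 eV (2 sig figs), only n = 3 agrees:
E_3 = -1.51174 eV, which rounds to -1.5 eV ✓

Therefore n = 3.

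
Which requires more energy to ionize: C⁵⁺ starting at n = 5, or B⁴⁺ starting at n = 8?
C⁵⁺ at n = 5 (E = -19.5922 eV)

Using E_n = -13.6057 Z² / n² eV:

C⁵⁺ (Z = 6) at n = 5:
E = -13.6057 × 6² / 5² = -13.6057 × 36 / 25 = -19.5922080 eV

B⁴⁺ (Z = 5) at n = 8:
E = -13.6057 × 5² / 8² = -13.6057 × 25 / 64 = -5.3147266 eV

Since -19.5922080 eV < -5.3147266 eV,
C⁵⁺ at n = 5 is more tightly bound (requires more energy to ionize).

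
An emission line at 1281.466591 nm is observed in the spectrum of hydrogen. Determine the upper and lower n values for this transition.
n = 5 → n = 3

First, find the photon energy from the wavelength (hc = 1239.84 eV·nm):
E = hc/λ = 1239.84 eV·nm / 1281.466591 nm = 0.96751644 eV

The energy levels of hydrogen satisfy E_n = -13.6057 / n² eV, so an emission n_i → n_f releases
ΔE = 13.6057 × (1/n_f² − 1/n_i²) eV.

Setting ΔE equal to the photon energy:
1/n_f² − 1/n_i² = 0.96751644 / 13.6057 = 0.071111111

Since 1/n_i² must be positive, we need 1/n_f² > 0.071111111, i.e. n_f ≤ 3. For each allowed n_f, solve n_i = (1/n_f² − 0.071111111)^(−1/2) and check whether it is a whole number:
  n_f = 1: 1/n_i² = 1.000000000 − 0.071111111 = 0.928888889 → n_i = 1.038  (not an integer) ✗
  n_f = 2: 1/n_i² = 0.250000000 − 0.071111111 = 0.178888889 → n_i = 2.364  (not an integer) ✗
  n_f = 3: 1/n_i² = 0.111111111 − 0.071111111 = 0.040000000 → n_i = 5.000  → integer, n_i = 5 ✓

Only n_f = 3 gives an integer upper level, n_i = 5.

The transition is from n = 5 to n = 3 (emission).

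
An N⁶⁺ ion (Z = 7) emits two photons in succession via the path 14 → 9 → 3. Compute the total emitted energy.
70.674 eV

The energy levels of N⁶⁺ are E_n = -13.6057 × 7² / n² eV.

First transition (14 → 9):
ΔE₁ = |E_9 - E_14|
ΔE₁ = |-8.230608642 - (-3.401425000)| = 4.829184 eV

Second transition (9 → 3):
ΔE₂ = |E_3 - E_9|
ΔE₂ = |-74.075477778 - (-8.230608642)| = 65.844869 eV

Total energy released:
E_total = ΔE₁ + ΔE₂ = 4.829184 + 65.844869 = 70.674 eV

Note: This equals the direct transition 14 → 3: 70.674 eV ✓
Energy is conserved regardless of the path taken.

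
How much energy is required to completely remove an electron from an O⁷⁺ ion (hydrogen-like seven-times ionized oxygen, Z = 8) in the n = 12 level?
6.046978 eV

The ionization energy is the energy needed to remove the electron completely (n → ∞).

For a hydrogen-like ion with Z = 8, E_n = -13.6057 Z² / n² eV.

At n = 12: E_12 = -13.6057 × 8² / 12² = -6.046977778 eV
At n = ∞: E_∞ = 0 eV

Ionization energy = E_∞ - E_12 = 0 - (-6.046977778) = 6.046977778 eV
Ionization energy ≈ 6.046978 eV

This is also called the binding energy of the electron in state n = 12.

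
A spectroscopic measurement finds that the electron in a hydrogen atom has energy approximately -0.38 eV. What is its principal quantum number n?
n = 6

The exact energy levels follow E_n = -13.6057 eV / n².

The measured value (-0.38 eV) is reported to only 2 significant figures, so we must test candidate n values and see which one matches to that precision.

Candidate energies:
  n = 4:  E = -13.6057/4² = -0.85036 eV
  n = 5:  E = -13.6057/5² = -0.54423 eV
  n = 6:  E = -13.6057/6² = -0.37794 eV  ← matches
  n = 7:  E = -13.6057/7² = -0.27767 eV
  n = 8:  E = -13.6057/8² = -0.21259 eV

Checking against the measurement of -0.38 eV (2 sig figs), only n = 6 agrees:
E_6 = -0.37794 eV, which rounds to -0.38 eV ✓

Therefore n = 6.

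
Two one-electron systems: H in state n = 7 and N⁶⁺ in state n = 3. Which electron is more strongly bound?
N⁶⁺ at n = 3 (E = -74.07548 eV)

Using E_n = -13.6057 Z² / n² eV:

H (Z = 1) at n = 7:
E = -13.6057 × 1² / 7² = -13.6057 × 1 / 49 = -0.27766735 eV

N⁶⁺ (Z = 7) at n = 3:
E = -13.6057 × 7² / 3² = -13.6057 × 49 / 9 = -74.07547778 eV

Since -74.07547778 eV < -0.27766735 eV,
N⁶⁺ at n = 3 is more tightly bound (requires more energy to ionize).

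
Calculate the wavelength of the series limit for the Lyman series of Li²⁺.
10.125 nm

The series limit corresponds to the transition from n = ∞ to n = 1.
This is the highest energy (shortest wavelength) transition in the Lyman series.

E_∞ = 0 eV
E_1 = -13.6057 × 3² / 1² = -122.45130 eV

Energy at series limit:
ΔE = E_∞ - E_1 = 0 - (-122.45130) = 122.45130 eV
λ = hc/E = 1239.84 eV·nm / 122.45130 eV = 10.125 nm

This energy equals the ionization energy from the n = 1 state of Li²⁺.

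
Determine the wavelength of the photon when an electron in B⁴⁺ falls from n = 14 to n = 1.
3.6638 nm

First, find the transition energy using E_n = -13.6057 Z² / n² eV:
E_14 = -13.6057 × 5² / 14² = -1.735421 eV
E_1 = -13.6057 × 5² / 1² = -340.142500 eV

Photon energy: |ΔE| = |E_1 - E_14| = 338.407079 eV

Convert to wavelength using E = hc/λ with hc = 1239.84 eV·nm:
λ = hc/E = 1239.84 eV·nm / 338.407079 eV
λ = 3.6638 nm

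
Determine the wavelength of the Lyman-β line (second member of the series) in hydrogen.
102.517327 nm

The lines of a series are numbered from the longest wavelength (smallest ΔE) outward; the second line is the transition from n = n_f + 2 to n_f.
The Lyman series has all transitions ending at n_f = 1.

For H, the second line (β-line) is the jump from n = 3 to n = 1:
E_3 = -13.6057 / 3² = -1.511744444 eV
E_1 = -13.6057 / 1² = -13.605700000 eV
ΔE = E_3 - E_1 = 12.093955556 eV

λ = hc/E = 1239.84 eV·nm / 12.093955556 eV
λ = 102.517327 nm

This is the β-line of the Lyman series in H.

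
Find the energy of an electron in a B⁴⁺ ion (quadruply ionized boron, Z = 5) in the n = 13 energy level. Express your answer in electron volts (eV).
-2.01268 eV

The energy levels of a hydrogen-like atom are given by:
E_n = -13.6057 Z² / n² eV  (with Z = 5 for B⁴⁺)

For n = 13:
E_13 = -13.6057 × 5² / 13²
E_13 = -13.6057 × 25 / 169
E_13 = -2.01268 eV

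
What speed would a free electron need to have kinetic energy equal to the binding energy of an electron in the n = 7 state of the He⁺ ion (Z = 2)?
6.25e+05 m/s (or 0.2085% of c)

The binding energy at n = 7 for He⁺ is:
E_7 = -13.6057 × 2²/7² = -1.110669 eV
|E_7| = 1.110669 eV

Convert to Joules:
KE = 1.110669 eV × (1.602177 × 10⁻¹⁹ J/eV) = 1.7795e-19 J

Using KE = ½mv²:
v = √(2·KE/m_e)
v = √(2 × 1.7795e-19 J / 9.10938 × 10⁻³¹ kg)
v = 6.25e+05 m/s

This is approximately 0.2085% the speed of light.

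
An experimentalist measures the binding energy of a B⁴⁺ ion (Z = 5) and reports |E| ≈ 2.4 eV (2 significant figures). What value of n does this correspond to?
n = 12

The exact energy levels follow E_n = -13.6057 Z² / n² eV with Z = 5.

The measured value (-2.4 eV) is reported to only 2 significant figures, so we must test candidate n values and see which one matches to that precision.

Candidate energies:
  n = 10:  E = -13.6057 × 5² / 10² = -3.401425 eV
  n = 11:  E = -13.6057 × 5² / 11² = -2.811095 eV
  n = 12:  E = -13.6057 × 5² / 12² = -2.362101 eV  ← matches
  n = 13:  E = -13.6057 × 5² / 13² = -2.012678 eV
  n = 14:  E = -13.6057 × 5² / 14² = -1.735421 eV

Checking against the measurement of -2.4 eV (2 sig figs), only n = 12 agrees:
E_12 = -2.362101 eV, which rounds to -2.4 eV ✓

Therefore n = 12.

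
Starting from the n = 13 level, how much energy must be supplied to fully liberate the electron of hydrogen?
0.080507 eV

The ionization energy is the energy needed to remove the electron completely (n → ∞).

For hydrogen, E_n = -13.6057 eV / n².

At n = 13: E_13 = -13.6057 / 13² = -0.080507101 eV
At n = ∞: E_∞ = 0 eV

Ionization energy = E_∞ - E_13 = 0 - (-0.080507101) = 0.080507101 eV
Ionization energy ≈ 0.080507 eV

This is also called the binding energy of the electron in state n = 13.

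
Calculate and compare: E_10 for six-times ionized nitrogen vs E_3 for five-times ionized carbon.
C⁵⁺ at n = 3 (E = -54.42 eV)

Using E_n = -13.6057 Z² / n² eV:

N⁶⁺ (Z = 7) at n = 10:
E = -13.6057 × 7² / 10² = -13.6057 × 49 / 100 = -6.66679 eV

C⁵⁺ (Z = 6) at n = 3:
E = -13.6057 × 6² / 3² = -13.6057 × 36 / 9 = -54.42280 eV

Since -54.42280 eV < -6.66679 eV,
C⁵⁺ at n = 3 is more tightly bound (requires more energy to ionize).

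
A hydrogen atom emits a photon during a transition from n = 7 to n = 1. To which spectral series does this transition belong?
Lyman series

The spectral series in hydrogen are named based on the final (lower) energy level:
- Lyman series: n_final = 1 (ultraviolet)
- Balmer series: n_final = 2 (visible/near-UV)
- Paschen series: n_final = 3 (infrared)
- Brackett series: n_final = 4 (infrared)
- Pfund series: n_final = 5 (far infrared)

Since this transition ends at n = 1, it belongs to the Lyman series.

For reference, this 7 → 1 line has photon energy
ΔE = 13.6057 eV × (1/1² - 1/7²) = 13.3280 eV,
corresponding to wavelength λ = hc/ΔE = 1239.84 eV·nm / 13.3280 eV = 93.03 nm in the ultraviolet region.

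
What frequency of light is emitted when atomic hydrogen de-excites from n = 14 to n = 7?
5.04e+13 Hz

First, find the transition energy:
E_14 = -13.6057 / 14² = -0.069417 eV
E_7 = -13.6057 / 7² = -0.277667 eV
|ΔE| = |E_7 - E_14| = 0.208250 eV

Convert to Joules: E = 0.208250 eV × (1.602177 × 10⁻¹⁹ J/eV) = 3.3365e-20 J

Using E = hf:
f = E/h = 3.3365e-20 J / (6.62607 × 10⁻³⁴ J·s)
f = 5.04e+13 Hz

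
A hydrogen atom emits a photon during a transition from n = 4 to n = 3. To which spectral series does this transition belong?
Paschen series

The spectral series in hydrogen are named based on the final (lower) energy level:
- Lyman series: n_final = 1 (ultraviolet)
- Balmer series: n_final = 2 (visible/near-UV)
- Paschen series: n_final = 3 (infrared)
- Brackett series: n_final = 4 (infrared)
- Pfund series: n_final = 5 (far infrared)

Since this transition ends at n = 3, it belongs to the Paschen series.

For reference, this 4 → 3 line has photon energy
ΔE = 13.6057 eV × (1/3² - 1/4²) = 0.66138819 eV,
corresponding to wavelength λ = hc/ΔE = 1239.84 eV·nm / 0.66138819 eV = 1874.60 nm in the infrared region.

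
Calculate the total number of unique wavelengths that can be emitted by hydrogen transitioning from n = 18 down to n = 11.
28

The electron can occupy levels n = 11, 12, ..., 18 during de-excitation — that is m = 18 - 11 + 1 = 8 distinct levels.

The number of distinct spectral lines equals the number of ways to choose 2 of these m levels (each pair gives one possible emission transition):

Number of lines = m(m-1)/2 = 8×7/2 = 28

These correspond to all possible transitions between the 8 levels:
18 → 17, 18 → 16, 18 → 15, 18 → 14, 18 → 13, 18 → 12, 18 → 11, 17 → 16...

Each transition produces a photon with a unique energy (and thus wavelength). This count does not depend on Z.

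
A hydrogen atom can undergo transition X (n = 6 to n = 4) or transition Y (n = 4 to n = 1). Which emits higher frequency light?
4 → 1

Calculate the energy for each transition:

Transition 6 → 4:
ΔE₁ = |E_4 - E_6| = |-13.6057/4² - (-13.6057/6²)|
ΔE₁ = |-0.85035625000 - (-0.37793611111)| = 0.47242014 eV

Transition 4 → 1:
ΔE₂ = |E_1 - E_4| = |-13.6057/1² - (-13.6057/4²)|
ΔE₂ = |-13.60570000000 - (-0.85035625000)| = 12.75534375 eV

Since 12.75534375 eV > 0.47242014 eV, the transition 4 → 1 emits the more energetic photon.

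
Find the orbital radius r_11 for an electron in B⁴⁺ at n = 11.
1.2806 nm (or 12.8061 Å)

The Bohr radius formula is:
r_n = n² a₀ / Z

where a₀ = 0.0529177 nm is the Bohr radius.

For B⁴⁺ (Z = 5) at n = 11:
r_11 = 11² × 0.0529177 nm / 5
r_11 = 121 × 0.0529177 nm / 5
r_11 = 6.40304 nm / 5
r_11 = 1.2806 nm

The electron orbits at approximately 1.2806 nm from the nucleus.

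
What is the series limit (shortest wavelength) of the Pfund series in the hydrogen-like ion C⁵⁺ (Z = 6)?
63.28 nm

The series limit corresponds to the transition from n = ∞ to n = 5.
This is the highest energy (shortest wavelength) transition in the Pfund series.

E_∞ = 0 eV
E_5 = -13.6057 × 6² / 5² = -19.5922 eV

Energy at series limit:
ΔE = E_∞ - E_5 = 0 - (-19.5922) = 19.5922 eV
λ = hc/E = 1239.84 eV·nm / 19.5922 eV = 63.28 nm

This energy equals the ionization energy from the n = 5 state of C⁵⁺.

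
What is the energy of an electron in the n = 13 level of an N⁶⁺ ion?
-3.9448 eV

For hydrogen-like ions, the energy levels scale with Z²:
E_n = -13.6057 Z² / n² eV

For N⁶⁺ (Z = 7) at n = 13:
E_13 = -13.6057 × 7² / 13²
E_13 = -13.6057 × 49 / 169
E_13 = -666.6793 / 169
E_13 = -3.9448 eV

The energy is 49 times more negative than hydrogen at the same n due to the stronger nuclear charge.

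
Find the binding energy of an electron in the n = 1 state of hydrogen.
13.6057 eV

The ionization energy is the energy needed to remove the electron completely (n → ∞).

For hydrogen, E_n = -13.6057 eV / n².

At n = 1: E_1 = -13.6057 / 1² = -13.6057000 eV
At n = ∞: E_∞ = 0 eV

Ionization energy = E_∞ - E_1 = 0 - (-13.6057000) = 13.6057000 eV
Ionization energy ≈ 13.6057 eV

This is also called the binding energy of the electron in state n = 1.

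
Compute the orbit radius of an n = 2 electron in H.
0.211671 nm (or 2.116709 Å)

The Bohr radius formula is:
r_n = n² a₀ / Z

where a₀ = 0.052917721 nm is the Bohr radius.

For H (Z = 1) at n = 2:
r_2 = 2² × 0.052917721 nm / 1
r_2 = 4 × 0.052917721 nm / 1
r_2 = 0.2116709 nm / 1
r_2 = 0.211671 nm

The electron orbits at approximately 0.211671 nm from the nucleus.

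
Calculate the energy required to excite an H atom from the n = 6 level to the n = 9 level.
0.210 eV

The energy levels of a hydrogen-like atom are E_n = -13.6057 eV / n².

Energy at n = 6: E_6 = -13.6057 / 6² = -0.377936 eV
Energy at n = 9: E_9 = -13.6057 / 9² = -0.167972 eV

The excitation energy is the difference:
ΔE = E_9 - E_6
ΔE = -0.167972 - (-0.377936)
ΔE = 0.210 eV

Since this is positive, energy must be absorbed (photon absorption).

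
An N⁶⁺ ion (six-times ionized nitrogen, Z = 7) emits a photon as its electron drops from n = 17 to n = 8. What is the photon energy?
8.110 eV

The energy levels are E_n = -13.6057 Z² eV / n².

Energy at n = 17: E_17 = -13.6057 × 7² / 17² = -2.306849 eV
Energy at n = 8: E_8 = -13.6057 × 7² / 8² = -10.416864 eV

For emission (electron falling to lower state), the photon energy is:
E_photon = E_17 - E_8 = |-2.306849 - (-10.416864)|
E_photon = 8.110 eV

This energy is carried away by the emitted photon.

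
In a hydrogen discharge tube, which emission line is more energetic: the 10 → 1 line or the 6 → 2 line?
10 → 1

Calculate the energy for each transition:

Transition 10 → 1:
ΔE₁ = |E_1 - E_10| = |-13.6057/1² - (-13.6057/10²)|
ΔE₁ = |-13.605700000 - (-0.136057000)| = 13.469643 eV

Transition 6 → 2:
ΔE₂ = |E_2 - E_6| = |-13.6057/2² - (-13.6057/6²)|
ΔE₂ = |-3.401425000 - (-0.377936111)| = 3.023489 eV

Since 13.469643 eV > 3.023489 eV, the transition 10 → 1 emits the more energetic photon.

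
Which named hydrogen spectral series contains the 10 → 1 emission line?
Lyman series

The spectral series in hydrogen are named based on the final (lower) energy level:
- Lyman series: n_final = 1 (ultraviolet)
- Balmer series: n_final = 2 (visible/near-UV)
- Paschen series: n_final = 3 (infrared)
- Brackett series: n_final = 4 (infrared)
- Pfund series: n_final = 5 (far infrared)

Since this transition ends at n = 1, it belongs to the Lyman series.

For reference, this 10 → 1 line has photon energy
ΔE = 13.6057 eV × (1/1² - 1/10²) = 13.4696 eV,
corresponding to wavelength λ = hc/ΔE = 1239.84 eV·nm / 13.4696 eV = 92.05 nm in the ultraviolet region.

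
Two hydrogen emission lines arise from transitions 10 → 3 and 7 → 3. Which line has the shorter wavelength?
10 → 3

Calculate the energy for each transition:

Transition 10 → 3:
ΔE₁ = |E_3 - E_10| = |-13.6057/3² - (-13.6057/10²)|
ΔE₁ = |-1.51174444444 - (-0.13605700000)| = 1.37568744 eV

Transition 7 → 3:
ΔE₂ = |E_3 - E_7| = |-13.6057/3² - (-13.6057/7²)|
ΔE₂ = |-1.51174444444 - (-0.27766734694)| = 1.23407710 eV

Since 1.37568744 eV > 1.23407710 eV, the transition 10 → 3 emits the more energetic photon.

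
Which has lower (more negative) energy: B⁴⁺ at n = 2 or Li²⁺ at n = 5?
B⁴⁺ at n = 2 (E = -85.036 eV)

Using E_n = -13.6057 Z² / n² eV:

B⁴⁺ (Z = 5) at n = 2:
E = -13.6057 × 5² / 2² = -13.6057 × 25 / 4 = -85.035625 eV

Li²⁺ (Z = 3) at n = 5:
E = -13.6057 × 3² / 5² = -13.6057 × 9 / 25 = -4.898052 eV

Since -85.035625 eV < -4.898052 eV,
B⁴⁺ at n = 2 is more tightly bound (requires more energy to ionize).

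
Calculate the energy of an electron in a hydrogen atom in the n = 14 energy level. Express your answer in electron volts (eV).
-0.06942 eV

The energy levels of a hydrogen-like atom are given by:
E_n = -13.6057 eV / n²

For n = 14:
E_14 = -13.6057 eV / 14²
E_14 = -13.6057 eV / 196
E_14 = -0.06942 eV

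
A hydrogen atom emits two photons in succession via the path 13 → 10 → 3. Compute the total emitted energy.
1.43124 eV

The energy levels of hydrogen are E_n = -13.6057 / n² eV.

First transition (13 → 10):
ΔE₁ = |E_10 - E_13|
ΔE₁ = |-0.13605700000 - (-0.08050710059)| = 0.05554990 eV

Second transition (10 → 3):
ΔE₂ = |E_3 - E_10|
ΔE₂ = |-1.51174444444 - (-0.13605700000)| = 1.37568744 eV

Total energy released:
E_total = ΔE₁ + ΔE₂ = 0.05554990 + 1.37568744 = 1.43124 eV

Note: This equals the direct transition 13 → 3: 1.43124 eV ✓
Energy is conserved regardless of the path taken.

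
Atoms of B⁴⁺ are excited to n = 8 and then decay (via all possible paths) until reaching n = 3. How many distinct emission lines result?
15

The electron can occupy levels n = 3, 4, ..., 8 during de-excitation — that is m = 8 - 3 + 1 = 6 distinct levels.

The number of distinct spectral lines equals the number of ways to choose 2 of these m levels (each pair gives one possible emission transition):

Number of lines = m(m-1)/2 = 6×5/2 = 15

These correspond to all possible transitions between the 6 levels:
8 → 7, 8 → 6, 8 → 5, 8 → 4, 8 → 3, 7 → 6, 7 → 5, 7 → 4...

Each transition produces a photon with a unique energy (and thus wavelength). This count does not depend on Z.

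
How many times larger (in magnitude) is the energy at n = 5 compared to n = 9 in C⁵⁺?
3.2400

Using E_n = -13.6057 Z² / n² eV with Z = 6:

E_5 = -13.6057 × 6² / 5² = -489.8052 / 25 = -19.5922080000 eV
E_9 = -13.6057 × 6² / 9² = -489.8052 / 81 = -6.0469777778 eV

The ratio is:
E_5/E_9 = (-19.5922080000) / (-6.0469777778)
E_5/E_9 = (-489.8052/25) / (-489.8052/81)
E_5/E_9 = 81/25
E_5/E_9 = 3.2400
(Note: the Z² factors cancel in the ratio.)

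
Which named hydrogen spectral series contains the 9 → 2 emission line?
Balmer series

The spectral series in hydrogen are named based on the final (lower) energy level:
- Lyman series: n_final = 1 (ultraviolet)
- Balmer series: n_final = 2 (visible/near-UV)
- Paschen series: n_final = 3 (infrared)
- Brackett series: n_final = 4 (infrared)
- Pfund series: n_final = 5 (far infrared)

Since this transition ends at n = 2, it belongs to the Balmer series.

For reference, this 9 → 2 line has photon energy
ΔE = 13.6057 eV × (1/2² - 1/9²) = 3.2334533951 eV,
corresponding to wavelength λ = hc/ΔE = 1239.84 eV·nm / 3.2334533951 eV = 383.441432 nm in the visible/near-UV region.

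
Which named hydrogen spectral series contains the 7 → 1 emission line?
Lyman series

The spectral series in hydrogen are named based on the final (lower) energy level:
- Lyman series: n_final = 1 (ultraviolet)
- Balmer series: n_final = 2 (visible/near-UV)
- Paschen series: n_final = 3 (infrared)
- Brackett series: n_final = 4 (infrared)
- Pfund series: n_final = 5 (far infrared)

Since this transition ends at n = 1, it belongs to the Lyman series.

For reference, this 7 → 1 line has photon energy
ΔE = 13.6057 eV × (1/1² - 1/7²) = 13.3280 eV,
corresponding to wavelength λ = hc/ΔE = 1239.84 eV·nm / 13.3280 eV = 93.03 nm in the ultraviolet region.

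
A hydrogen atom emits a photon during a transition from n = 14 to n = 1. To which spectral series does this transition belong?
Lyman series

The spectral series in hydrogen are named based on the final (lower) energy level:
- Lyman series: n_final = 1 (ultraviolet)
- Balmer series: n_final = 2 (visible/near-UV)
- Paschen series: n_final = 3 (infrared)
- Brackett series: n_final = 4 (infrared)
- Pfund series: n_final = 5 (far infrared)

Since this transition ends at n = 1, it belongs to the Lyman series.

For reference, this 14 → 1 line has photon energy
ΔE = 13.6057 eV × (1/1² - 1/14²) = 13.53628 eV,
corresponding to wavelength λ = hc/ΔE = 1239.84 eV·nm / 13.53628 eV = 91.594 nm in the ultraviolet region.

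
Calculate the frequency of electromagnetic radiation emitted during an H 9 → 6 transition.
5.08e+13 Hz

First, find the transition energy:
E_9 = -13.6057 / 9² = -0.1679716 eV
E_6 = -13.6057 / 6² = -0.3779361 eV
|ΔE| = |E_6 - E_9| = 0.2099645 eV

Convert to Joules: E = 0.2099645 eV × (1.602177 × 10⁻¹⁹ J/eV) = 3.3640e-20 J

Using E = hf:
f = E/h = 3.3640e-20 J / (6.62607 × 10⁻³⁴ J·s)
f = 5.08e+13 Hz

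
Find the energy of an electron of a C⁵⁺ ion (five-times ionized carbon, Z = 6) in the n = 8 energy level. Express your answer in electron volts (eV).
-7.65321 eV

The energy levels of a hydrogen-like atom are given by:
E_n = -13.6057 Z² / n² eV  (with Z = 6 for C⁵⁺)

For n = 8:
E_8 = -13.6057 × 6² / 8²
E_8 = -13.6057 × 36 / 64
E_8 = -7.65321 eV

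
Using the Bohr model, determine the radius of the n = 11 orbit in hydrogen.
6.40304 nm (or 64.03044 Å)

The Bohr radius formula is:
r_n = n² a₀ / Z

where a₀ = 0.05291772 nm is the Bohr radius.

For H (Z = 1) at n = 11:
r_11 = 11² × 0.05291772 nm / 1
r_11 = 121 × 0.05291772 nm / 1
r_11 = 6.403044 nm / 1
r_11 = 6.40304 nm

The electron orbits at approximately 6.40304 nm from the nucleus.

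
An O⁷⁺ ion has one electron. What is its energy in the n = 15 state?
-3.870066 eV

For hydrogen-like ions, the energy levels scale with Z²:
E_n = -13.6057 Z² / n² eV

For O⁷⁺ (Z = 8) at n = 15:
E_15 = -13.6057 × 8² / 15²
E_15 = -13.6057 × 64 / 225
E_15 = -870.7648 / 225
E_15 = -3.870066 eV

The energy is 64 times more negative than hydrogen at the same n due to the stronger nuclear charge.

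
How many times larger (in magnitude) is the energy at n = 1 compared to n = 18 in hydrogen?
324.00000

Using E_n = -13.6057 Z² / n² eV with Z = 1:

E_1 = -13.6057 / 1² = -13.6057 / 1 = -13.60570000000 eV
E_18 = -13.6057 / 18² = -13.6057 / 324 = -0.04199290123 eV

The ratio is:
E_1/E_18 = (-13.60570000000) / (-0.04199290123)
E_1/E_18 = (-13.6057/1) / (-13.6057/324)
E_1/E_18 = 324/1
E_1/E_18 = 324.00000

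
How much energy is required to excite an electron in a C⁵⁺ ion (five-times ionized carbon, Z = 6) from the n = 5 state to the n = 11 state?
15.54 eV

The energy levels of a hydrogen-like atom are E_n = -13.6057 Z² eV / n².

Energy at n = 5: E_5 = -13.6057 × 6² / 5² = -19.59221 eV
Energy at n = 11: E_11 = -13.6057 × 6² / 11² = -4.04798 eV

The excitation energy is the difference:
ΔE = E_11 - E_5
ΔE = -4.04798 - (-19.59221)
ΔE = 15.54 eV

Since this is positive, energy must be absorbed (photon absorption).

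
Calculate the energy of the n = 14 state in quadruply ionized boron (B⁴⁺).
-1.7354 eV

For hydrogen-like ions, the energy levels scale with Z²:
E_n = -13.6057 Z² / n² eV

For B⁴⁺ (Z = 5) at n = 14:
E_14 = -13.6057 × 5² / 14²
E_14 = -13.6057 × 25 / 196
E_14 = -340.1425 / 196
E_14 = -1.7354 eV

The energy is 25 times more negative than hydrogen at the same n due to the stronger nuclear charge.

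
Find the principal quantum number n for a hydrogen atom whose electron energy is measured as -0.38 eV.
n = 6

The exact energy levels follow E_n = -13.6057 eV / n².

The measured value (-0.38 eV) is reported to only 2 significant figures, so we must test candidate n values and see which one matches to that precision.

Candidate energies:
  n = 4:  E = -13.6057/4² = -0.85036 eV
  n = 5:  E = -13.6057/5² = -0.54423 eV
  n = 6:  E = -13.6057/6² = -0.37794 eV  ← matches
  n = 7:  E = -13.6057/7² = -0.27767 eV
  n = 8:  E = -13.6057/8² = -0.21259 eV

Checking against the measurement of -0.38 eV (2 sig figs), only n = 6 agrees:
E_6 = -0.37794 eV, which rounds to -0.38 eV ✓

Therefore n = 6.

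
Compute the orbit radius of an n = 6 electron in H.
1.90504 nm (or 19.05038 Å)

The Bohr radius formula is:
r_n = n² a₀ / Z

where a₀ = 0.05291772 nm is the Bohr radius.

For H (Z = 1) at n = 6:
r_6 = 6² × 0.05291772 nm / 1
r_6 = 36 × 0.05291772 nm / 1
r_6 = 1.905038 nm / 1
r_6 = 1.90504 nm

The electron orbits at approximately 1.90504 nm from the nucleus.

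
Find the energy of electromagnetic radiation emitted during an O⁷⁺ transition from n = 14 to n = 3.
92.309 eV

The energy levels are E_n = -13.6057 Z² eV / n².

Energy at n = 14: E_14 = -13.6057 × 8² / 14² = -4.442678 eV
Energy at n = 3: E_3 = -13.6057 × 8² / 3² = -96.751644 eV

For emission (electron falling to lower state), the photon energy is:
E_photon = E_14 - E_3 = |-4.442678 - (-96.751644)|
E_photon = 92.309 eV

This energy is carried away by the emitted photon.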